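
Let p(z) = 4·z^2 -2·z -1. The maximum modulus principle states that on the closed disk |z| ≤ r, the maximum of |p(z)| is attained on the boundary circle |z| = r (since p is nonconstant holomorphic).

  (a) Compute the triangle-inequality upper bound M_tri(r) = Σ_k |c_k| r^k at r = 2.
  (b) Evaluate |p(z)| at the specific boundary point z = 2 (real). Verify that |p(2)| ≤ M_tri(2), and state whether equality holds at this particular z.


Coefficients: c_0 = -1, c_1 = -2, c_2 = 4. Radius r = 2.
Part (a). Triangle bound: M_tri(r) = Σ_k |c_k| r^k
  = |-1|·2^0 + |-2|·2^1 + |4|·2^2
  = 1 + 4 + 16 = 21.
This bounds M(r) := max_{|z|=r} |p(z)| from above; equality holds iff all terms c_k z^k can be made to align in phase at a single z on |z|=r.
Part (b). At z = 2 (real, on the circle |z| = r):
  p(2) = (-1)·2^0 + (-2)·2^1 + (4)·2^2 = 11.
  |p(2)| = 11.
Check: |p(2)| = 11 ≤ 21 = M_tri(2). ✓ Equality does not hold at z = 2 (the coefficients have mixed signs, so the terms do not all align in phase there).

M_tri(2) = 21; |p(2)| = 11; equality at z=2: no.


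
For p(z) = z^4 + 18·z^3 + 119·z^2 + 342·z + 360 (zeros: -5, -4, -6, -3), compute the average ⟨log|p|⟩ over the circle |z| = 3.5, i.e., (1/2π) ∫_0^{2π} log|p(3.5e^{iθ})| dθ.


Zeros: -6, -5, -4, -3; r = 3.5.
Inside |z| < r: -3. Outside (|z| ≥ r): -6, -5, -4.
p(0) = 360, so log|p(0)| = log(360) = 5.8861.
Apply Jensen: I(r) = log|p(0)| + Σ_k log(r/|z_k|), summed over zeros inside |z| < r.
  log(r/|z_k|) for z_k = -3: log(3.5/3) = 0.1542
  Outside zeros (-6, -5, -4) contribute nothing to the Jensen sum.
Sum over inside zeros: 0.1542.
I(r) = log|p(0)| + (inside sum) = 5.8861 + 0.1542 = 6.0403.
Note: since some zeros are outside |z| ≤ r, the simplified n·log(r) form does NOT apply — only the inside zeros contribute.

I(r) ≈ 6.0403.


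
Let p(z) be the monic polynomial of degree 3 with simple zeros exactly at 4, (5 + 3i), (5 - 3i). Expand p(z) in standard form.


The polynomial is p(z) = ∏_{α ∈ S} (z − α), where S = {4, (5 + 3i), (5 - 3i)}.
Expanding the product yields: p(z) = z^3 -14·z^2 + 74·z -136.
Note conjugate pairs combine to real quadratics: (z − (5+3i))(z − (5−3i)) = z² − 10z + 34.
The resulting polynomial has degree 3 and real coefficients as required.

p(z) = z^3 -14·z^2 + 74·z -136.


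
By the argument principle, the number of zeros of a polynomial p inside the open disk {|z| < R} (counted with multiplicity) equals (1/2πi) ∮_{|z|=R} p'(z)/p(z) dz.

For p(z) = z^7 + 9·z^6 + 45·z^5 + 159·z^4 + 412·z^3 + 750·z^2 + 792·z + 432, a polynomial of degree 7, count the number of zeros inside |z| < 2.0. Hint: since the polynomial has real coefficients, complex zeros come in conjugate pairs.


The zeros of p are: (-1 + 1i), (-1 - 1i), (-2 + 2i), (-2 - 2i), (0 + 3i), (0 - 3i), -3.
Their magnitudes are: 1.414, 1.414, 2.828, 2.828, 3, 3, 3.
Zeros with |z| < R = 2.0: (-1 + 1i), (-1 - 1i).
Count = 2.
By the argument principle, (1/2πi) ∮_{|z|=R} p'(z)/p(z) dz equals exactly this count.

Number of zeros inside |z| < 2.0: 2.


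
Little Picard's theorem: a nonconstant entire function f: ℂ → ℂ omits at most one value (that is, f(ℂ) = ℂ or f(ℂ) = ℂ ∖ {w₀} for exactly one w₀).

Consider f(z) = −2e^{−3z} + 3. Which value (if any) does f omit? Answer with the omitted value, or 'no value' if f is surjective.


Little Picard bounds the complement of f(ℂ) to at most one point.
e^{−3z} is never zero on ℂ, so -2·e^{−3z} takes every value in ℂ ∖ {0}. Adding 3 shifts the range to ℂ ∖ {3}. Thus f omits exactly the value 3.

Omitted value: 3.


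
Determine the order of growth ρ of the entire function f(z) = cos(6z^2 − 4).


Write cos(w) = (e^{iw} ± e^{−iw})/(2 or 2i), so |cos(w)| ≤ e^{|w|}. With w = 6z^2 − 4, |w| ≤ 6r^2 + 4 on |z|=r, giving M(r) ≤ e^{6r^2 + 4} and ρ ≤ 2. For the lower bound, choose z on |z|=r with 6z^2 purely imaginary of modulus 6r^2; then |cos(6z^2 − 4)| grows like e^{6r^2}/2, so ρ ≥ 2. Hence ρ = 2.
Therefore ρ = 2.

Order ρ = 2.


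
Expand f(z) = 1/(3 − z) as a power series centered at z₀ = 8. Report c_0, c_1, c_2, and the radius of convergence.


Let w = z − z₀, so z = z₀ + w.
Then 3 − z = 3 − (z₀ + w) = (3 − z₀) − w = -5 − w.
f(z) = 1/(-5 − w) = (1/(-5)) · 1/(1 − w/(-5)) = Σ_{n≥0} w^n / (-5)^(n+1).
So c_n = 1/(-5)^(n+1):
  c_0 = 1/(-5)^1 = -1/5.
  c_1 = 1/(-5)^2 = 1/25.
  c_2 = 1/(-5)^3 = -1/125.
The series is valid for |w/d| < 1, i.e. |z − z₀| < |d|.
Radius of convergence: R = |3 − z₀| = |-5| = 5 (distance from z₀ to the singularity z = 3).

c_0 = -1/5, c_1 = 1/25, c_2 = -1/125; R = 5.


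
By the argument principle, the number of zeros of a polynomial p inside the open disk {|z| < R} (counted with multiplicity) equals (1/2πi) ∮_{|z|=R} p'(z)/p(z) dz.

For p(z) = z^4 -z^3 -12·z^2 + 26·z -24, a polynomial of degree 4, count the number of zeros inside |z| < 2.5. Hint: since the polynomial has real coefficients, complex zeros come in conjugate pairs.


The zeros of p are: -4, (1 + 1i), (1 - 1i), 3.
Their magnitudes are: 4, 1.414, 1.414, 3.
Zeros with |z| < R = 2.5: (1 + 1i), (1 - 1i).
Count = 2.
By the argument principle, (1/2πi) ∮_{|z|=R} p'(z)/p(z) dz equals exactly this count.

Number of zeros inside |z| < 2.5: 2.


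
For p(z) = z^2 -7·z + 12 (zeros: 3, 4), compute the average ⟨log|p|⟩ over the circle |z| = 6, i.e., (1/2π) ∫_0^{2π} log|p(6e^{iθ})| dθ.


Zeros: 3, 4; r = 6.
Inside |z| < r: 3, 4. Outside (|z| ≥ r): ∅.
p(0) = 12, so log|p(0)| = log(12) = 2.4849.
Apply Jensen: I(r) = log|p(0)| + Σ_k log(r/|z_k|), summed over zeros inside |z| < r.
  log(r/|z_k|) for z_k = 3: log(6/3) = 0.6931
  log(r/|z_k|) for z_k = 4: log(6/4) = 0.4055
Sum over inside zeros: 1.0986.
I(r) = log|p(0)| + (inside sum) = 2.4849 + 1.0986 = 3.5835.
Closed form (all zeros inside, monic): I(r) = n·log(r) = 2·log(6) = 3.5835. ✓

I(r) ≈ 3.5835.


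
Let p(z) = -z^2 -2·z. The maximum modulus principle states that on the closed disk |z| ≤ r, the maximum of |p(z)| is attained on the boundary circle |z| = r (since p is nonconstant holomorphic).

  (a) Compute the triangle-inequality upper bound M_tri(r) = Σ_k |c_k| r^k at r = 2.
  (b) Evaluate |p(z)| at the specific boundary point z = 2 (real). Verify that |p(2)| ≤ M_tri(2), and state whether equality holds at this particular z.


Coefficients: c_0 = 0, c_1 = -2, c_2 = -1. Radius r = 2.
Part (a). Triangle bound: M_tri(r) = Σ_k |c_k| r^k
  = |0|·2^0 + |-2|·2^1 + |-1|·2^2
  = 0 + 4 + 4 = 8.
This bounds M(r) := max_{|z|=r} |p(z)| from above; equality holds iff all terms c_k z^k can be made to align in phase at a single z on |z|=r.
Part (b). At z = 2 (real, on the circle |z| = r):
  p(2) = (0)·2^0 + (-2)·2^1 + (-1)·2^2 = -8.
  |p(2)| = 8.
Since all nonzero coefficients share the same sign, |p(2)| = 8 = M_tri(2); the triangle bound is attained at z = 2, so in fact M(r) = 8.

M_tri(2) = 8; |p(2)| = 8; equality at z=2: yes.


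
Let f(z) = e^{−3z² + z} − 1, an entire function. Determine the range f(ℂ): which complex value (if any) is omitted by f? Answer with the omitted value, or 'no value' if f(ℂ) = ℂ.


Little Picard bounds the complement of f(ℂ) to at most one point.
The exponent g(z) = −3z² + z is a nonconstant polynomial, hence surjective onto ℂ. So e^{g(z)} takes every value in {e^w : w ∈ ℂ} = ℂ ∖ {0}. Adding -1 shifts the range to ℂ ∖ {-1}. f omits exactly -1.

Omitted value: -1.


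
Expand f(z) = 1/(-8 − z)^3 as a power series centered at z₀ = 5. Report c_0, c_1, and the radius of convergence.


Let w = z − z₀, so z = z₀ + w.
Then -8 − z = -8 − (z₀ + w) = (-8 − z₀) − w = -13 − w.
f(z) = 1/(-13 − w)^3 = (1/(-13)^3) · (1 − w/(-13))^{−3}.
By the binomial series (1−u)^{−3} = Σ_{n≥0} C(n+2, 2) u^n for |u|<1, with u = w/(-13):
  c_n = C(n+2, 2) / (-13)^(n+3).
  c_0 = 1/(-13)^3 = -1/2197.
  c_1 = 3/(-13)^4 = 3/28561.
The series is valid for |w/d| < 1, i.e. |z − z₀| < |d|.
Radius of convergence: R = |-8 − z₀| = |-13| = 13 (distance from z₀ to the singularity z = -8).

c_0 = -1/2197, c_1 = 3/28561; R = 13.


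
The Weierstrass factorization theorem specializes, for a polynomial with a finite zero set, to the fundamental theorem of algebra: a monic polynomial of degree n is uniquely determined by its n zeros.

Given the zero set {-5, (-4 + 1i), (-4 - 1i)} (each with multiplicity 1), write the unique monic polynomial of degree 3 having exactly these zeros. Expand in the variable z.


The polynomial is p(z) = ∏_{α ∈ S} (z − α), where S = {-5, (-4 + 1i), (-4 - 1i)}.
Expanding the product yields: p(z) = z^3 + 13·z^2 + 57·z + 85.
Note conjugate pairs combine to real quadratics: (z − (-4+1i))(z − (-4−1i)) = z² + 8z + 17.
The resulting polynomial has degree 3 and real coefficients as required.

p(z) = z^3 + 13·z^2 + 57·z + 85.


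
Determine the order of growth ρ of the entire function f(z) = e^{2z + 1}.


|e^{2z + 1}| = e^{Re(2·z) + 1} ≤ e^{2|z|^1 + 1} = e^{2r^1 + 1} on |z| = r, so ρ ≤ 1. Choosing z on |z|=r so that 2·z is real positive (always possible by picking arg z appropriately) gives |f(z)| = e^{2r^1 + 1}, matching the bound. The additive constant 1 does not affect log log M(r) ~ 1·log r. Hence ρ = 1.
Therefore ρ = 1.

Order ρ = 1.


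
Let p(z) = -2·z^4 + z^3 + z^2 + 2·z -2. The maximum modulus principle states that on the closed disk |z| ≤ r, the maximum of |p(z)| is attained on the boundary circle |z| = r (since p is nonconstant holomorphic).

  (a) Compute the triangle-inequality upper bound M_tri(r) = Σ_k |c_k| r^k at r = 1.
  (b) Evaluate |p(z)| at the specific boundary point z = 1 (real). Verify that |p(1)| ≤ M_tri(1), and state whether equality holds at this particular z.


Coefficients: c_0 = -2, c_1 = 2, c_2 = 1, c_3 = 1, c_4 = -2. Radius r = 1.
Part (a). Triangle bound: M_tri(r) = Σ_k |c_k| r^k
  = |-2|·1^0 + |2|·1^1 + |1|·1^2 + |1|·1^3 + |-2|·1^4
  = 2 + 2 + 1 + 1 + 2 = 8.
This bounds M(r) := max_{|z|=r} |p(z)| from above; equality holds iff all terms c_k z^k can be made to align in phase at a single z on |z|=r.
Part (b). At z = 1 (real, on the circle |z| = r):
  p(1) = (-2)·1^0 + (2)·1^1 + (1)·1^2 + (1)·1^3 + (-2)·1^4 = 0.
  |p(1)| = 0.
Check: |p(1)| = 0 ≤ 8 = M_tri(1). ✓ Equality does not hold at z = 1 (the coefficients have mixed signs, so the terms do not all align in phase there).

M_tri(1) = 8; |p(1)| = 0; equality at z=1: no.


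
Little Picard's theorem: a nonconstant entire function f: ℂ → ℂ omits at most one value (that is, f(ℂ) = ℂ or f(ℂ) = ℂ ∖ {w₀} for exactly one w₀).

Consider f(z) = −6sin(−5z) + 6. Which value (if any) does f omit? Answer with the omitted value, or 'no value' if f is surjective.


Little Picard bounds the complement of f(ℂ) to at most one point.
sin is entire and surjective onto ℂ: for every w ∈ ℂ, sin(ζ) = w has a solution ζ ∈ ℂ (e.g., via the complex inverse arcsin). With ζ = −5z this gives z = ζ/(-5). Then -6·sin(−5z) takes every value in -6·ℂ = ℂ, and adding 6 is a bijection of ℂ. So f is surjective and omits no value. (Note: only on the real line is sin bounded by [−1, 1].)

Omitted value: no value.


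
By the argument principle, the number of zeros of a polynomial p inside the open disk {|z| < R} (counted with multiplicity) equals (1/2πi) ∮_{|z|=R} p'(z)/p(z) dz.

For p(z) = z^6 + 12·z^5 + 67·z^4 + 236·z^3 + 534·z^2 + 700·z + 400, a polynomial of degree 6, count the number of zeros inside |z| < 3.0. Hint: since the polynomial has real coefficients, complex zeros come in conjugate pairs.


The zeros of p are: (-2 + 1i), (-2 - 1i), -2, -4, (-1 + 3i), (-1 - 3i).
Their magnitudes are: 2.236, 2.236, 2, 4, 3.162, 3.162.
Zeros with |z| < R = 3.0: (-2 + 1i), (-2 - 1i), -2.
Count = 3.
By the argument principle, (1/2πi) ∮_{|z|=R} p'(z)/p(z) dz equals exactly this count.

Number of zeros inside |z| < 3.0: 3.


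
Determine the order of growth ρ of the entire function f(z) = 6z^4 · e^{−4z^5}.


M(r) = max_{|z|=r} |6|·|z|^4·|e^{−4z^5}| = 6·r^4 · e^{4r^5} (the factors attain their maxima compatibly on |z|=r). Then log M(r) = log 6 + 4·log r + 4r^5, dominated by the last term, so log log M(r) ~ 5·log r. The polynomial factor 6z^4 contributes only a log r term and does not affect the order. ρ = 5.
Therefore ρ = 5.

Order ρ = 5.


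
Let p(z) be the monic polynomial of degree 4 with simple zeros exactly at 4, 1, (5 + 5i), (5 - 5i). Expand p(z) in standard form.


The polynomial is p(z) = ∏_{α ∈ S} (z − α), where S = {4, 1, (5 + 5i), (5 - 5i)}.
Expanding the product yields: p(z) = z^4 -15·z^3 + 104·z^2 -290·z + 200.
Note conjugate pairs combine to real quadratics: (z − (5+5i))(z − (5−5i)) = z² − 10z + 50.
The resulting polynomial has degree 4 and real coefficients as required.

p(z) = z^4 -15·z^3 + 104·z^2 -290·z + 200.


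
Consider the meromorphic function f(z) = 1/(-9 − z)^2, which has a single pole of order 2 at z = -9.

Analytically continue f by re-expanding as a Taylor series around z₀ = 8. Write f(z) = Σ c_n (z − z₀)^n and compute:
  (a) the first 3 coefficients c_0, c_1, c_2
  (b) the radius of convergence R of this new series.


Let w = z − z₀, so z = z₀ + w.
Then -9 − z = -9 − (z₀ + w) = (-9 − z₀) − w = -17 − w.
f(z) = 1/(-17 − w)^2 = (1/(-17)^2) · (1 − w/(-17))^{−2}.
By the binomial series (1−u)^{−2} = Σ_{n≥0} C(n+1, 1) u^n for |u|<1, with u = w/(-17):
  c_n = C(n+1, 1) / (-17)^(n+2).
  c_0 = 1/(-17)^2 = 1/289.
  c_1 = 2/(-17)^3 = -2/4913.
  c_2 = 3/(-17)^4 = 3/83521.
The series is valid for |w/d| < 1, i.e. |z − z₀| < |d|.
Radius of convergence: R = |-9 − z₀| = |-17| = 17 (distance from z₀ to the singularity z = -9).

c_0 = 1/289, c_1 = -2/4913, c_2 = 3/83521; R = 17.


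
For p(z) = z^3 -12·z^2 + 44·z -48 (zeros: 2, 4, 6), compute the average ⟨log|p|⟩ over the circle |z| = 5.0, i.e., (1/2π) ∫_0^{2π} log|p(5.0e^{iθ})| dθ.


Zeros: 2, 4, 6; r = 5.0.
Inside |z| < r: 2, 4. Outside (|z| ≥ r): 6.
p(0) = -48, so log|p(0)| = log(48) = 3.8712.
Apply Jensen: I(r) = log|p(0)| + Σ_k log(r/|z_k|), summed over zeros inside |z| < r.
  log(r/|z_k|) for z_k = 2: log(5.0/2) = 0.9163
  log(r/|z_k|) for z_k = 4: log(5.0/4) = 0.2231
  Outside zeros (6) contribute nothing to the Jensen sum.
Sum over inside zeros: 1.1394.
I(r) = log|p(0)| + (inside sum) = 3.8712 + 1.1394 = 5.0106.
Note: since some zeros are outside |z| ≤ r, the simplified n·log(r) form does NOT apply — only the inside zeros contribute.

I(r) ≈ 5.0106.


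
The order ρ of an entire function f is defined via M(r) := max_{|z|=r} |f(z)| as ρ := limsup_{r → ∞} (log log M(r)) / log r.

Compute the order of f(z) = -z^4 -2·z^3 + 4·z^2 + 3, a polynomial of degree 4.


|f(z)| ≤ Σ|c_k|·r^k = O(r^4) as r → ∞. Polynomial growth is O(e^{r^ε}) for every ε > 0 (since r^4/e^{r^ε} → 0), so ρ ≤ ε for all ε > 0, i.e. ρ = 0. Every nonconstant polynomial has order 0.
Therefore ρ = 0.

Order ρ = 0.


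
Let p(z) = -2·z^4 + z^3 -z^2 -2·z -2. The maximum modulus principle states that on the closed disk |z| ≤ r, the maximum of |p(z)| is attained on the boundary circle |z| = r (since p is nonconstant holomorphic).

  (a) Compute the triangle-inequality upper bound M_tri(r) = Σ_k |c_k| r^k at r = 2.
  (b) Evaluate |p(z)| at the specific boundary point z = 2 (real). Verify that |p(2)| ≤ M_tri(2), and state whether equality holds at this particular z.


Coefficients: c_0 = -2, c_1 = -2, c_2 = -1, c_3 = 1, c_4 = -2. Radius r = 2.
Part (a). Triangle bound: M_tri(r) = Σ_k |c_k| r^k
  = |-2|·2^0 + |-2|·2^1 + |-1|·2^2 + |1|·2^3 + |-2|·2^4
  = 2 + 4 + 4 + 8 + 32 = 50.
This bounds M(r) := max_{|z|=r} |p(z)| from above; equality holds iff all terms c_k z^k can be made to align in phase at a single z on |z|=r.
Part (b). At z = 2 (real, on the circle |z| = r):
  p(2) = (-2)·2^0 + (-2)·2^1 + (-1)·2^2 + (1)·2^3 + (-2)·2^4 = -34.
  |p(2)| = 34.
Check: |p(2)| = 34 ≤ 50 = M_tri(2). ✓ Equality does not hold at z = 2 (the coefficients have mixed signs, so the terms do not all align in phase there).

M_tri(2) = 50; |p(2)| = 34; equality at z=2: no.


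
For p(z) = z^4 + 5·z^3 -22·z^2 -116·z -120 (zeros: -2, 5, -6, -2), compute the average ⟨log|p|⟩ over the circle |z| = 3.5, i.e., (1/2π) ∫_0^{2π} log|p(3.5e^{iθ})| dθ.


Zeros: -6, -2, -2, 5; r = 3.5.
Inside |z| < r: -2, -2. Outside (|z| ≥ r): -6, 5.
p(0) = -120, so log|p(0)| = log(120) = 4.7875.
Apply Jensen: I(r) = log|p(0)| + Σ_k log(r/|z_k|), summed over zeros inside |z| < r.
  log(r/|z_k|) for z_k = -2: log(3.5/2) = 0.5596
  log(r/|z_k|) for z_k = -2: log(3.5/2) = 0.5596
  Outside zeros (-6, 5) contribute nothing to the Jensen sum.
Sum over inside zeros: 1.1192.
I(r) = log|p(0)| + (inside sum) = 4.7875 + 1.1192 = 5.9067.
Note: since some zeros are outside |z| ≤ r, the simplified n·log(r) form does NOT apply — only the inside zeros contribute.

I(r) ≈ 5.9067.


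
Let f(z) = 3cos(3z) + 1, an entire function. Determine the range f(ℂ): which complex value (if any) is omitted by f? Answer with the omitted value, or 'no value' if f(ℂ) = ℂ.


Little Picard bounds the complement of f(ℂ) to at most one point.
cos is entire and surjective onto ℂ: for every w ∈ ℂ, cos(ζ) = w has a solution ζ ∈ ℂ (e.g., via the complex inverse arccos). With ζ = 3z this gives z = ζ/(3). Then 3·cos(3z) takes every value in 3·ℂ = ℂ, and adding 1 is a bijection of ℂ. So f is surjective and omits no value. (Note: only on the real line is cos bounded by [−1, 1].)

Omitted value: no value.


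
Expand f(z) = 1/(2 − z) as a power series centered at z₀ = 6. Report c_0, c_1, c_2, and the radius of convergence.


Let w = z − z₀, so z = z₀ + w.
Then 2 − z = 2 − (z₀ + w) = (2 − z₀) − w = -4 − w.
f(z) = 1/(-4 − w) = (1/(-4)) · 1/(1 − w/(-4)) = Σ_{n≥0} w^n / (-4)^(n+1).
So c_n = 1/(-4)^(n+1):
  c_0 = 1/(-4)^1 = -1/4.
  c_1 = 1/(-4)^2 = 1/16.
  c_2 = 1/(-4)^3 = -1/64.
The series is valid for |w/d| < 1, i.e. |z − z₀| < |d|.
Radius of convergence: R = |2 − z₀| = |-4| = 4 (distance from z₀ to the singularity z = 2).

c_0 = -1/4, c_1 = 1/16, c_2 = -1/64; R = 4.


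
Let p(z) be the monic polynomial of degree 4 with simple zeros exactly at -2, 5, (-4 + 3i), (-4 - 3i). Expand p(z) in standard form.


The polynomial is p(z) = ∏_{α ∈ S} (z − α), where S = {-2, 5, (-4 + 3i), (-4 - 3i)}.
Expanding the product yields: p(z) = z^4 + 5·z^3 -9·z^2 -155·z -250.
Note conjugate pairs combine to real quadratics: (z − (-4+3i))(z − (-4−3i)) = z² + 8z + 25.
The resulting polynomial has degree 4 and real coefficients as required.

p(z) = z^4 + 5·z^3 -9·z^2 -155·z -250.


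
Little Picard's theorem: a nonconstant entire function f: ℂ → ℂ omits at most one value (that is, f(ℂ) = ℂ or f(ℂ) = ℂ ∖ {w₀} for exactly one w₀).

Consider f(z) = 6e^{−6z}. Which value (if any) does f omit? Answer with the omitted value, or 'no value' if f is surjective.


Little Picard bounds the complement of f(ℂ) to at most one point.
e^{−6z} is never zero on ℂ, so 6·e^{−6z} takes every value in ℂ ∖ {0}. Adding 0 shifts the range to ℂ ∖ {0}. Thus f omits exactly the value 0.

Omitted value: 0.


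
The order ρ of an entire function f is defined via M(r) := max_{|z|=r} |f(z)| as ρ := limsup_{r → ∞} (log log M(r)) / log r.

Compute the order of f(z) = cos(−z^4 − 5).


Write cos(w) = (e^{iw} ± e^{−iw})/(2 or 2i), so |cos(w)| ≤ e^{|w|}. With w = −z^4 − 5, |w| ≤ 1r^4 + 5 on |z|=r, giving M(r) ≤ e^{1r^4 + 5} and ρ ≤ 4. For the lower bound, choose z on |z|=r with -1z^4 purely imaginary of modulus 1r^4; then |cos(−z^4 − 5)| grows like e^{1r^4}/2, so ρ ≥ 4. Hence ρ = 4.
Therefore ρ = 4.

Order ρ = 4.


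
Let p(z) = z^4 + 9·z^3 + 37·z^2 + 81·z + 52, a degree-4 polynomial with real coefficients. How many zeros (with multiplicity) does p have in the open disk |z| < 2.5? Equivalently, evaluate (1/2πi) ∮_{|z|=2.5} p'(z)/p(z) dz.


The zeros of p are: -4, -1, (-2 + 3i), (-2 - 3i).
Their magnitudes are: 4, 1, 3.606, 3.606.
Zeros with |z| < R = 2.5: -1.
Count = 1.
By the argument principle, (1/2πi) ∮_{|z|=R} p'(z)/p(z) dz equals exactly this count.

Number of zeros inside |z| < 2.5: 1.


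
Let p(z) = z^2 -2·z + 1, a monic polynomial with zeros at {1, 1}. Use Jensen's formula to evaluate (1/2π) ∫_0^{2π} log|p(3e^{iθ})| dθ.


Zeros: 1, 1; r = 3.
Inside |z| < r: 1, 1. Outside (|z| ≥ r): ∅.
p(0) = 1, so log|p(0)| = log(1) = 0.0000.
Apply Jensen: I(r) = log|p(0)| + Σ_k log(r/|z_k|), summed over zeros inside |z| < r.
  log(r/|z_k|) for z_k = 1: log(3/1) = 1.0986
  log(r/|z_k|) for z_k = 1: log(3/1) = 1.0986
Sum over inside zeros: 2.1972.
I(r) = log|p(0)| + (inside sum) = 0.0000 + 2.1972 = 2.1972.
Closed form (all zeros inside, monic): I(r) = n·log(r) = 2·log(3) = 2.1972. ✓

I(r) ≈ 2.1972.


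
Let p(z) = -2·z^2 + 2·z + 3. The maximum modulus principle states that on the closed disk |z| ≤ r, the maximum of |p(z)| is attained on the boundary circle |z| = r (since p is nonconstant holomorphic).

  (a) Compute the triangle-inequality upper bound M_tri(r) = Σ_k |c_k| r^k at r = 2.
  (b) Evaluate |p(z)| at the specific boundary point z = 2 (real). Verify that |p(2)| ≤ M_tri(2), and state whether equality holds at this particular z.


Coefficients: c_0 = 3, c_1 = 2, c_2 = -2. Radius r = 2.
Part (a). Triangle bound: M_tri(r) = Σ_k |c_k| r^k
  = |3|·2^0 + |2|·2^1 + |-2|·2^2
  = 3 + 4 + 8 = 15.
This bounds M(r) := max_{|z|=r} |p(z)| from above; equality holds iff all terms c_k z^k can be made to align in phase at a single z on |z|=r.
Part (b). At z = 2 (real, on the circle |z| = r):
  p(2) = (3)·2^0 + (2)·2^1 + (-2)·2^2 = -1.
  |p(2)| = 1.
Check: |p(2)| = 1 ≤ 15 = M_tri(2). ✓ Equality does not hold at z = 2 (the coefficients have mixed signs, so the terms do not all align in phase there).

M_tri(2) = 15; |p(2)| = 1; equality at z=2: no.


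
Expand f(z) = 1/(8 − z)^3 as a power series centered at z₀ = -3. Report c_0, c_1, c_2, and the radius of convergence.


Let w = z − z₀, so z = z₀ + w.
Then 8 − z = 8 − (z₀ + w) = (8 − z₀) − w = 11 − w.
f(z) = 1/(11 − w)^3 = (1/(11)^3) · (1 − w/(11))^{−3}.
By the binomial series (1−u)^{−3} = Σ_{n≥0} C(n+2, 2) u^n for |u|<1, with u = w/(11):
  c_n = C(n+2, 2) / (11)^(n+3).
  c_0 = 1/(11)^3 = 1/1331.
  c_1 = 3/(11)^4 = 3/14641.
  c_2 = 6/(11)^5 = 6/161051.
The series is valid for |w/d| < 1, i.e. |z − z₀| < |d|.
Radius of convergence: R = |8 − z₀| = |11| = 11 (distance from z₀ to the singularity z = 8).

c_0 = 1/1331, c_1 = 3/14641, c_2 = 6/161051; R = 11.


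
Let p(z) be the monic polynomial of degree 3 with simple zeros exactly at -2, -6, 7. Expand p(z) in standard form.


The polynomial is p(z) = ∏_{α ∈ S} (z − α), where S = {-2, -6, 7}.
Expanding the product yields: p(z) = z^3 + z^2 -44·z -84.
The resulting polynomial has degree 3 and real coefficients as required.

p(z) = z^3 + z^2 -44·z -84.


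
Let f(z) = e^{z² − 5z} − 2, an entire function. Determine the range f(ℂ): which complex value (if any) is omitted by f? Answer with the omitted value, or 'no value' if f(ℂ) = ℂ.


Little Picard bounds the complement of f(ℂ) to at most one point.
The exponent g(z) = z² − 5z is a nonconstant polynomial, hence surjective onto ℂ. So e^{g(z)} takes every value in {e^w : w ∈ ℂ} = ℂ ∖ {0}. Adding -2 shifts the range to ℂ ∖ {-2}. f omits exactly -2.

Omitted value: -2.


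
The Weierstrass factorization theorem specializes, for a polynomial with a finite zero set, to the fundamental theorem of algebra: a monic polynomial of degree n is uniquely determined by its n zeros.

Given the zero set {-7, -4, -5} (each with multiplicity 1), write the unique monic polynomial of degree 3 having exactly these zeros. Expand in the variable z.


The polynomial is p(z) = ∏_{α ∈ S} (z − α), where S = {-7, -4, -5}.
Expanding the product yields: p(z) = z^3 + 16·z^2 + 83·z + 140.
The resulting polynomial has degree 3 and real coefficients as required.

p(z) = z^3 + 16·z^2 + 83·z + 140.


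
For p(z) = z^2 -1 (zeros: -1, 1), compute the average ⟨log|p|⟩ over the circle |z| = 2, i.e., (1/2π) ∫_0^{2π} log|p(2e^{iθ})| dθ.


Zeros: -1, 1; r = 2.
Inside |z| < r: -1, 1. Outside (|z| ≥ r): ∅.
p(0) = -1, so log|p(0)| = log(1) = 0.0000.
Apply Jensen: I(r) = log|p(0)| + Σ_k log(r/|z_k|), summed over zeros inside |z| < r.
  log(r/|z_k|) for z_k = -1: log(2/1) = 0.6931
  log(r/|z_k|) for z_k = 1: log(2/1) = 0.6931
Sum over inside zeros: 1.3863.
I(r) = log|p(0)| + (inside sum) = 0.0000 + 1.3863 = 1.3863.
Closed form (all zeros inside, monic): I(r) = n·log(r) = 2·log(2) = 1.3863. ✓

I(r) ≈ 1.3863.


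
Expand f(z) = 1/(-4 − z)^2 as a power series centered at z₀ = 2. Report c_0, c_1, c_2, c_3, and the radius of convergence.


Let w = z − z₀, so z = z₀ + w.
Then -4 − z = -4 − (z₀ + w) = (-4 − z₀) − w = -6 − w.
f(z) = 1/(-6 − w)^2 = (1/(-6)^2) · (1 − w/(-6))^{−2}.
By the binomial series (1−u)^{−2} = Σ_{n≥0} C(n+1, 1) u^n for |u|<1, with u = w/(-6):
  c_n = C(n+1, 1) / (-6)^(n+2).
  c_0 = 1/(-6)^2 = 1/36.
  c_1 = 2/(-6)^3 = -1/108.
  c_2 = 3/(-6)^4 = 1/432.
  c_3 = 4/(-6)^5 = -1/1944.
The series is valid for |w/d| < 1, i.e. |z − z₀| < |d|.
Radius of convergence: R = |-4 − z₀| = |-6| = 6 (distance from z₀ to the singularity z = -4).

c_0 = 1/36, c_1 = -1/108, c_2 = 1/432, c_3 = -1/1944; R = 6.


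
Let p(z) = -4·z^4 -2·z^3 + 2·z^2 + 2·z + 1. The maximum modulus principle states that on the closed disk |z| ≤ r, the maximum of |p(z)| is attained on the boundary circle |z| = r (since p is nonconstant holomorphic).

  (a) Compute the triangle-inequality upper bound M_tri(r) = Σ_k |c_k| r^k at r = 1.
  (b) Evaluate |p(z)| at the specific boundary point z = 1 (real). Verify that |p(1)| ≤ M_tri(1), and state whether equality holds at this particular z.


Coefficients: c_0 = 1, c_1 = 2, c_2 = 2, c_3 = -2, c_4 = -4. Radius r = 1.
Part (a). Triangle bound: M_tri(r) = Σ_k |c_k| r^k
  = |1|·1^0 + |2|·1^1 + |2|·1^2 + |-2|·1^3 + |-4|·1^4
  = 1 + 2 + 2 + 2 + 4 = 11.
This bounds M(r) := max_{|z|=r} |p(z)| from above; equality holds iff all terms c_k z^k can be made to align in phase at a single z on |z|=r.
Part (b). At z = 1 (real, on the circle |z| = r):
  p(1) = (1)·1^0 + (2)·1^1 + (2)·1^2 + (-2)·1^3 + (-4)·1^4 = -1.
  |p(1)| = 1.
Check: |p(1)| = 1 ≤ 11 = M_tri(1). ✓ Equality does not hold at z = 1 (the coefficients have mixed signs, so the terms do not all align in phase there).

M_tri(1) = 11; |p(1)| = 1; equality at z=1: no.


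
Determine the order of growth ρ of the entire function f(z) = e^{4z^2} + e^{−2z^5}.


Each summand is entire of order 2 and 5 respectively (as in the single-exponential case). The order of a sum is at most the max of the orders, so ρ ≤ 5. For the lower bound: on |z|=r choose arg z so that -2z^5 is real positive; then |e^{-2z^5}| = e^{2r^5} while |e^{4z^2}| ≤ e^{4r^2} = o(e^{2r^5}). So |f| ≥ e^{2r^5}(1 − o(1)) and ρ ≥ 5. Hence ρ = max(2, 5) = 5.
Therefore ρ = 5.

Order ρ = 5.


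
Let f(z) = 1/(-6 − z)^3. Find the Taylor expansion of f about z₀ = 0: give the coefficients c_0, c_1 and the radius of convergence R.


Let w = z − z₀, so z = z₀ + w.
Then -6 − z = -6 − (z₀ + w) = (-6 − z₀) − w = -6 − w.
f(z) = 1/(-6 − w)^3 = (1/(-6)^3) · (1 − w/(-6))^{−3}.
By the binomial series (1−u)^{−3} = Σ_{n≥0} C(n+2, 2) u^n for |u|<1, with u = w/(-6):
  c_n = C(n+2, 2) / (-6)^(n+3).
  c_0 = 1/(-6)^3 = -1/216.
  c_1 = 3/(-6)^4 = 1/432.
The series is valid for |w/d| < 1, i.e. |z − z₀| < |d|.
Radius of convergence: R = |-6 − z₀| = |-6| = 6 (distance from z₀ to the singularity z = -6).

c_0 = -1/216, c_1 = 1/432; R = 6.


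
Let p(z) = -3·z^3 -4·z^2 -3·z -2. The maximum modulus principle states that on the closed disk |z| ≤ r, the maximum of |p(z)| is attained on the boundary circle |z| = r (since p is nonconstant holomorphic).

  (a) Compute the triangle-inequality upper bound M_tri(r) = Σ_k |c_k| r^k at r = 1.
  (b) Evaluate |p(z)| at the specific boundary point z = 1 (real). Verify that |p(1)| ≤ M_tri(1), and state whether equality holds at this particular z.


Coefficients: c_0 = -2, c_1 = -3, c_2 = -4, c_3 = -3. Radius r = 1.
Part (a). Triangle bound: M_tri(r) = Σ_k |c_k| r^k
  = |-2|·1^0 + |-3|·1^1 + |-4|·1^2 + |-3|·1^3
  = 2 + 3 + 4 + 3 = 12.
This bounds M(r) := max_{|z|=r} |p(z)| from above; equality holds iff all terms c_k z^k can be made to align in phase at a single z on |z|=r.
Part (b). At z = 1 (real, on the circle |z| = r):
  p(1) = (-2)·1^0 + (-3)·1^1 + (-4)·1^2 + (-3)·1^3 = -12.
  |p(1)| = 12.
Since all nonzero coefficients share the same sign, |p(1)| = 12 = M_tri(1); the triangle bound is attained at z = 1, so in fact M(r) = 12.

M_tri(1) = 12; |p(1)| = 12; equality at z=1: yes.


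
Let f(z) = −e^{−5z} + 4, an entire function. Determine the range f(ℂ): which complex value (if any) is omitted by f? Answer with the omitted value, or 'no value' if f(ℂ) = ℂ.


Little Picard bounds the complement of f(ℂ) to at most one point.
e^{−5z} is never zero on ℂ, so -1·e^{−5z} takes every value in ℂ ∖ {0}. Adding 4 shifts the range to ℂ ∖ {4}. Thus f omits exactly the value 4.

Omitted value: 4.


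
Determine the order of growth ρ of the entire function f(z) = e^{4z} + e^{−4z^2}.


Each summand is entire of order 1 and 2 respectively (as in the single-exponential case). The order of a sum is at most the max of the orders, so ρ ≤ 2. For the lower bound: on |z|=r choose arg z so that -4z^2 is real positive; then |e^{-4z^2}| = e^{4r^2} while |e^{4z}| ≤ e^{4r^1} = o(e^{4r^2}). So |f| ≥ e^{4r^2}(1 − o(1)) and ρ ≥ 2. Hence ρ = max(1, 2) = 2.
Therefore ρ = 2.

Order ρ = 2.


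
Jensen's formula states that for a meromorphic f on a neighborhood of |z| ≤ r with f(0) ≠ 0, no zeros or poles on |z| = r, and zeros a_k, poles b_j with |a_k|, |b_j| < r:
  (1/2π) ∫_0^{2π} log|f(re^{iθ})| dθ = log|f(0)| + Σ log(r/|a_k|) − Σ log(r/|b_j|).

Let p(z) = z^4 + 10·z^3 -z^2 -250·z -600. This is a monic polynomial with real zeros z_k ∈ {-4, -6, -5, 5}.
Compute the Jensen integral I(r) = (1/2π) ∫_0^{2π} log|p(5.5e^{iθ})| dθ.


Zeros: -6, -5, -4, 5; r = 5.5.
Inside |z| < r: -5, -4, 5. Outside (|z| ≥ r): -6.
p(0) = -600, so log|p(0)| = log(600) = 6.3969.
Apply Jensen: I(r) = log|p(0)| + Σ_k log(r/|z_k|), summed over zeros inside |z| < r.
  log(r/|z_k|) for z_k = -4: log(5.5/4) = 0.3185
  log(r/|z_k|) for z_k = -5: log(5.5/5) = 0.0953
  log(r/|z_k|) for z_k = 5: log(5.5/5) = 0.0953
  Outside zeros (-6) contribute nothing to the Jensen sum.
Sum over inside zeros: 0.5091.
I(r) = log|p(0)| + (inside sum) = 6.3969 + 0.5091 = 6.9060.
Note: since some zeros are outside |z| ≤ r, the simplified n·log(r) form does NOT apply — only the inside zeros contribute.

I(r) ≈ 6.9060.


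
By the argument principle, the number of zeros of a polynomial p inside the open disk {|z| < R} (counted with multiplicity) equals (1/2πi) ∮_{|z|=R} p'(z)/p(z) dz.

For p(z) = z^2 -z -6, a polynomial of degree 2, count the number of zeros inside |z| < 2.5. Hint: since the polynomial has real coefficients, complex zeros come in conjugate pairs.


The zeros of p are: -2, 3.
Their magnitudes are: 2, 3.
Zeros with |z| < R = 2.5: -2.
Count = 1.
By the argument principle, (1/2πi) ∮_{|z|=R} p'(z)/p(z) dz equals exactly this count.

Number of zeros inside |z| < 2.5: 1.


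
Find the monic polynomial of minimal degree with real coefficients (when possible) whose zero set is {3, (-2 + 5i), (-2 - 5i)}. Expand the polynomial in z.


The polynomial is p(z) = ∏_{α ∈ S} (z − α), where S = {3, (-2 + 5i), (-2 - 5i)}.
Expanding the product yields: p(z) = z^3 + z^2 + 17·z -87.
Note conjugate pairs combine to real quadratics: (z − (-2+5i))(z − (-2−5i)) = z² + 4z + 29.
The resulting polynomial has degree 3 and real coefficients as required.

p(z) = z^3 + z^2 + 17·z -87.


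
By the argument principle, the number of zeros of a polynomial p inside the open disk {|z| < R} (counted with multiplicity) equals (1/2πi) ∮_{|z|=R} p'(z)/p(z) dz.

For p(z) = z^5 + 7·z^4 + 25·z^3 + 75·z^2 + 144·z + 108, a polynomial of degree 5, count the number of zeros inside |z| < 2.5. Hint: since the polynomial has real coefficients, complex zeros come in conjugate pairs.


The zeros of p are: -2, (0 + 3i), (0 - 3i), -2, -3.
Their magnitudes are: 2, 3, 3, 2, 3.
Zeros with |z| < R = 2.5: -2, -2.
Count = 2.
By the argument principle, (1/2πi) ∮_{|z|=R} p'(z)/p(z) dz equals exactly this count.

Number of zeros inside |z| < 2.5: 2.


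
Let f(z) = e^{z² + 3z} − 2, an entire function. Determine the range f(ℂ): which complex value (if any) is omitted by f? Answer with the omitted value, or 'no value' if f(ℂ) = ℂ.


Little Picard bounds the complement of f(ℂ) to at most one point.
The exponent g(z) = z² + 3z is a nonconstant polynomial, hence surjective onto ℂ. So e^{g(z)} takes every value in {e^w : w ∈ ℂ} = ℂ ∖ {0}. Adding -2 shifts the range to ℂ ∖ {-2}. f omits exactly -2.

Omitted value: -2.


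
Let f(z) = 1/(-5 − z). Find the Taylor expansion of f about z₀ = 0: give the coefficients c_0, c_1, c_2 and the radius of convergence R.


Let w = z − z₀, so z = z₀ + w.
Then -5 − z = -5 − (z₀ + w) = (-5 − z₀) − w = -5 − w.
f(z) = 1/(-5 − w) = (1/(-5)) · 1/(1 − w/(-5)) = Σ_{n≥0} w^n / (-5)^(n+1).
So c_n = 1/(-5)^(n+1):
  c_0 = 1/(-5)^1 = -1/5.
  c_1 = 1/(-5)^2 = 1/25.
  c_2 = 1/(-5)^3 = -1/125.
The series is valid for |w/d| < 1, i.e. |z − z₀| < |d|.
Radius of convergence: R = |-5 − z₀| = |-5| = 5 (distance from z₀ to the singularity z = -5).

c_0 = -1/5, c_1 = 1/25, c_2 = -1/125; R = 5.


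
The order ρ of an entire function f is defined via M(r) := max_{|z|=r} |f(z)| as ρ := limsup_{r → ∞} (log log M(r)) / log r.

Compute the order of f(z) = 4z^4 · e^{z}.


M(r) = max_{|z|=r} |4|·|z|^4·|e^{z}| = 4·r^4 · e^{1r^1} (the factors attain their maxima compatibly on |z|=r). Then log M(r) = log 4 + 4·log r + 1r^1, dominated by the last term, so log log M(r) ~ 1·log r. The polynomial factor 4z^4 contributes only a log r term and does not affect the order. ρ = 1.
Therefore ρ = 1.

Order ρ = 1.


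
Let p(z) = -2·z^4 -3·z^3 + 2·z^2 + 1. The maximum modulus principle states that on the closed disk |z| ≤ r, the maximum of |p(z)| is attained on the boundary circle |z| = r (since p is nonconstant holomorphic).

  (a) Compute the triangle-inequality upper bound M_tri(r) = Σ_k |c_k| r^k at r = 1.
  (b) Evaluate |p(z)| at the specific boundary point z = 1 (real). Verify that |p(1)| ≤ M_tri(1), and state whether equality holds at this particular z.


Coefficients: c_0 = 1, c_1 = 0, c_2 = 2, c_3 = -3, c_4 = -2. Radius r = 1.
Part (a). Triangle bound: M_tri(r) = Σ_k |c_k| r^k
  = |1|·1^0 + |0|·1^1 + |2|·1^2 + |-3|·1^3 + |-2|·1^4
  = 1 + 0 + 2 + 3 + 2 = 8.
This bounds M(r) := max_{|z|=r} |p(z)| from above; equality holds iff all terms c_k z^k can be made to align in phase at a single z on |z|=r.
Part (b). At z = 1 (real, on the circle |z| = r):
  p(1) = (1)·1^0 + (0)·1^1 + (2)·1^2 + (-3)·1^3 + (-2)·1^4 = -2.
  |p(1)| = 2.
Check: |p(1)| = 2 ≤ 8 = M_tri(1). ✓ Equality does not hold at z = 1 (the coefficients have mixed signs, so the terms do not all align in phase there).

M_tri(1) = 8; |p(1)| = 2; equality at z=1: no.


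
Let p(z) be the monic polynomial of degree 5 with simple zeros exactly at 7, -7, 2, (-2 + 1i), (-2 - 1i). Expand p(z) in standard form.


The polynomial is p(z) = ∏_{α ∈ S} (z − α), where S = {7, -7, 2, (-2 + 1i), (-2 - 1i)}.
Expanding the product yields: p(z) = z^5 + 2·z^4 -52·z^3 -108·z^2 + 147·z + 490.
Note conjugate pairs combine to real quadratics: (z − (-2+1i))(z − (-2−1i)) = z² + 4z + 5.
The resulting polynomial has degree 5 and real coefficients as required.

p(z) = z^5 + 2·z^4 -52·z^3 -108·z^2 + 147·z + 490.


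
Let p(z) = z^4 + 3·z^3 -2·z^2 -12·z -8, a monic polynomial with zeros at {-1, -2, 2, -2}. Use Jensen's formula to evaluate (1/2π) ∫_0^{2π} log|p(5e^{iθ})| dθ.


Zeros: -2, -2, -1, 2; r = 5.
Inside |z| < r: -2, -2, -1, 2. Outside (|z| ≥ r): ∅.
p(0) = -8, so log|p(0)| = log(8) = 2.0794.
Apply Jensen: I(r) = log|p(0)| + Σ_k log(r/|z_k|), summed over zeros inside |z| < r.
  log(r/|z_k|) for z_k = -1: log(5/1) = 1.6094
  log(r/|z_k|) for z_k = -2: log(5/2) = 0.9163
  log(r/|z_k|) for z_k = 2: log(5/2) = 0.9163
  log(r/|z_k|) for z_k = -2: log(5/2) = 0.9163
Sum over inside zeros: 4.3583.
I(r) = log|p(0)| + (inside sum) = 2.0794 + 4.3583 = 6.4378.
Closed form (all zeros inside, monic): I(r) = n·log(r) = 4·log(5) = 6.4378. ✓

I(r) ≈ 6.4378.


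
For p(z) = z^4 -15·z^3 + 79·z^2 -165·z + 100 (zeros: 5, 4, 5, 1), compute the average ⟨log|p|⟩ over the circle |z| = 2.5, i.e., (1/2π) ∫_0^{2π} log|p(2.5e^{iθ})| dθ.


Zeros: 1, 4, 5, 5; r = 2.5.
Inside |z| < r: 1. Outside (|z| ≥ r): 4, 5, 5.
p(0) = 100, so log|p(0)| = log(100) = 4.6052.
Apply Jensen: I(r) = log|p(0)| + Σ_k log(r/|z_k|), summed over zeros inside |z| < r.
  log(r/|z_k|) for z_k = 1: log(2.5/1) = 0.9163
  Outside zeros (4, 5, 5) contribute nothing to the Jensen sum.
Sum over inside zeros: 0.9163.
I(r) = log|p(0)| + (inside sum) = 4.6052 + 0.9163 = 5.5215.
Note: since some zeros are outside |z| ≤ r, the simplified n·log(r) form does NOT apply — only the inside zeros contribute.

I(r) ≈ 5.5215.


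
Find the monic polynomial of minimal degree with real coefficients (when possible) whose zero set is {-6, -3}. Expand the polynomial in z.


The polynomial is p(z) = ∏_{α ∈ S} (z − α), where S = {-6, -3}.
Expanding the product yields: p(z) = z^2 + 9·z + 18.
The resulting polynomial has degree 2 and real coefficients as required.

p(z) = z^2 + 9·z + 18.


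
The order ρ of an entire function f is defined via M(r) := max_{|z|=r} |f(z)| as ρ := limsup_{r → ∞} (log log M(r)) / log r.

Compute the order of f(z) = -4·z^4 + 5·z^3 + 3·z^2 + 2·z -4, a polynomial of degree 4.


|f(z)| ≤ Σ|c_k|·r^k = O(r^4) as r → ∞. Polynomial growth is O(e^{r^ε}) for every ε > 0 (since r^4/e^{r^ε} → 0), so ρ ≤ ε for all ε > 0, i.e. ρ = 0. Every nonconstant polynomial has order 0.
Therefore ρ = 0.

Order ρ = 0.


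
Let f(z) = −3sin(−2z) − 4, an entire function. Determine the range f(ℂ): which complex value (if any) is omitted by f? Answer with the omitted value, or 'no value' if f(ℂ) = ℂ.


Little Picard bounds the complement of f(ℂ) to at most one point.
sin is entire and surjective onto ℂ: for every w ∈ ℂ, sin(ζ) = w has a solution ζ ∈ ℂ (e.g., via the complex inverse arcsin). With ζ = −2z this gives z = ζ/(-2). Then -3·sin(−2z) takes every value in -3·ℂ = ℂ, and adding -4 is a bijection of ℂ. So f is surjective and omits no value. (Note: only on the real line is sin bounded by [−1, 1].)

Omitted value: no value.


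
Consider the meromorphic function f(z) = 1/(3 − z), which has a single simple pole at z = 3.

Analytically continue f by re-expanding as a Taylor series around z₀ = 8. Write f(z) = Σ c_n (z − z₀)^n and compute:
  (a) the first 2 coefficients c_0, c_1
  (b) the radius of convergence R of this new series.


Let w = z − z₀, so z = z₀ + w.
Then 3 − z = 3 − (z₀ + w) = (3 − z₀) − w = -5 − w.
f(z) = 1/(-5 − w) = (1/(-5)) · 1/(1 − w/(-5)) = Σ_{n≥0} w^n / (-5)^(n+1).
So c_n = 1/(-5)^(n+1):
  c_0 = 1/(-5)^1 = -1/5.
  c_1 = 1/(-5)^2 = 1/25.
The series is valid for |w/d| < 1, i.e. |z − z₀| < |d|.
Radius of convergence: R = |3 − z₀| = |-5| = 5 (distance from z₀ to the singularity z = 3).

c_0 = -1/5, c_1 = 1/25; R = 5.
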